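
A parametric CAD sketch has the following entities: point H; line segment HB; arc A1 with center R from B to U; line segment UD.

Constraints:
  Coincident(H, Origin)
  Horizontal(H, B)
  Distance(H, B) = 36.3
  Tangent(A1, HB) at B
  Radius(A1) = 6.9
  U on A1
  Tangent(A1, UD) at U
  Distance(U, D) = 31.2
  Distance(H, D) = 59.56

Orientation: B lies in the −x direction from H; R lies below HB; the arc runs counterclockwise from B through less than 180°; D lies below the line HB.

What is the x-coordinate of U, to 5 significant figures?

-43.159

H is at the origin; HB is horizontal with |HB| = 36.3 and B on the −x side, so B = (-36.300, 0.0000). Since A1 is tangent to HB there, RB ⟂ HB, so R = B + (0, -6.9) = (-36.300, -6.9000). Since RU ⟂ UD (tangency), |RD| = √(6.9² + 31.2²) = 31.954 regardless of where U sits on A1. So D lies on both circle(H, 59.56) and circle(R, 31.954); the below-HB intersection is D = (-46.539, -37.169). U is the foot of the tangent from D: U = (-43.159, -6.1527).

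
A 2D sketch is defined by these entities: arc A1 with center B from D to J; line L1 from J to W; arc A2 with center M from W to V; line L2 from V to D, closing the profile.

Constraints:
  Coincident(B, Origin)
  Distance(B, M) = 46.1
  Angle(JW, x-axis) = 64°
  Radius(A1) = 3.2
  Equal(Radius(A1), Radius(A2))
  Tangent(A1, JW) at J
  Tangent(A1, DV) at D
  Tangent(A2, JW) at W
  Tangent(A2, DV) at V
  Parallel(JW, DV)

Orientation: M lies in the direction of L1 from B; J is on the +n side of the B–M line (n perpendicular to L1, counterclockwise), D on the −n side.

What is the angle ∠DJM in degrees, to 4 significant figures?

86.03°

B is at the origin and M lies 46.1 along u from B, so M = 46.1·u = (20.21, 41.43). Tangency of A1 to both parallel lines with radius 3.2 puts J and D at B ± 3.2·n: J = (-2.876, 1.403), D = (2.876, -1.403). Then cos ∠DJM = JD·JM / (|JD||JM|), giving 86.03°.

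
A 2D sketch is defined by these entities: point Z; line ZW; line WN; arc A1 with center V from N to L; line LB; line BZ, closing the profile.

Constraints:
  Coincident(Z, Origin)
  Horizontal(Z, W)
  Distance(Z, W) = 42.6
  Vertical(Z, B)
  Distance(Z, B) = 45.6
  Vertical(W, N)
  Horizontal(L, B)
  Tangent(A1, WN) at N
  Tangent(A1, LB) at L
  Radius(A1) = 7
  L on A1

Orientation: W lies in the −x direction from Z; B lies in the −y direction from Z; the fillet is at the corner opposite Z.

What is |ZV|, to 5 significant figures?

52.510

Z is at the origin; Z and W share the same y with |ZW| = 42.6 and W on the −x side, so W = (-42.600, 0.0000). Z and B share the same x with |ZB| = 45.6 and B on the −y side, so B = (0.0000, -45.600). The virtual corner opposite Z is at (-42.600, -45.600). A1 meets WN tangentially, so VN is at right angles to WN and A1 meets LB tangentially, so VL is at right angles to LB, with radius 7.0, so the center V sits 7.0 in from both sides at V = (-35.600, -38.600). Then |ZV| = |V − Z| = 52.510.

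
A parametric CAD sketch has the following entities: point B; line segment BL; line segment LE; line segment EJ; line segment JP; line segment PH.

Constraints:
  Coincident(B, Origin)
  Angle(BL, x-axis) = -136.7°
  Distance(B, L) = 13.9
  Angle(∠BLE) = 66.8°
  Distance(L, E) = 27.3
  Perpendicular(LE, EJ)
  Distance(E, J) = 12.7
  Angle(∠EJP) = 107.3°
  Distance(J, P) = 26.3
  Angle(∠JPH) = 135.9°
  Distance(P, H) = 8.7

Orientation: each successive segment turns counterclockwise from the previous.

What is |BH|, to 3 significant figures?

11.7

B is at the origin; BL runs at -136.7° with length 13.9, so L = (-10.1, -9.53). ∠BLE = 66.8° gives LE at -23.5° from the x-axis; with |LE| = 27.3, E = (14.9, -20.4). LE is perpendicular to EJ, so EJ runs at 66.5°; with |EJ| = 12.7, J = (20.0, -8.77). ∠EJP = 107.3° gives JP at 139° from the x-axis; with |JP| = 26.3, P = (0.0748, 8.41). ∠JPH = 135.9° gives PH at -177° from the x-axis; with |PH| = 8.7, H = (-8.61, 7.91). Then |BH| = |H − B| = 11.7.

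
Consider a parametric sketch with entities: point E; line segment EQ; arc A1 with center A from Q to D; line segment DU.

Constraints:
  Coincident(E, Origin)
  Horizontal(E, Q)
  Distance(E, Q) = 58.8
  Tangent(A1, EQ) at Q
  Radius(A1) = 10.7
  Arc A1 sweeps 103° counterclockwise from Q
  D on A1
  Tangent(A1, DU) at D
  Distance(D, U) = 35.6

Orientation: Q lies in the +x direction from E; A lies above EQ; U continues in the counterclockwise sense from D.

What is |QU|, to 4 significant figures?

47.86

E is at the origin; E and Q share the same y with |EQ| = 58.8 and Q on the +x side, so Q = (58.80, 0.000). A1 meets EQ tangentially, so AQ is at right angles to EQ, so A = Q + (0, 10.7) = (58.80, 10.70). On A1, Q sits at bearing -90° from A; a 103° counterclockwise sweep puts D at bearing 13°, so D = A + 10.7·(cos 13°, sin 13°) = (69.23, 13.11). The tangent condition forces AD to be normal to DU, so DU runs along (−sin 13°, cos 13°); with |DU| = 35.6, U = (61.22, 47.79). Then |QU| = |U − Q| = 47.86.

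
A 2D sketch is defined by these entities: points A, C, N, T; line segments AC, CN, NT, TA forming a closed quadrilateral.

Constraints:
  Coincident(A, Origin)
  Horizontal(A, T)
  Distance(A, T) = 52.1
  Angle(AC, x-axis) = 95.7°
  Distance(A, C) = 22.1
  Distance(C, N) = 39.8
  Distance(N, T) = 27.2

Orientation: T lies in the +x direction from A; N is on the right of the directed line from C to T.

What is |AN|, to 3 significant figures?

26.5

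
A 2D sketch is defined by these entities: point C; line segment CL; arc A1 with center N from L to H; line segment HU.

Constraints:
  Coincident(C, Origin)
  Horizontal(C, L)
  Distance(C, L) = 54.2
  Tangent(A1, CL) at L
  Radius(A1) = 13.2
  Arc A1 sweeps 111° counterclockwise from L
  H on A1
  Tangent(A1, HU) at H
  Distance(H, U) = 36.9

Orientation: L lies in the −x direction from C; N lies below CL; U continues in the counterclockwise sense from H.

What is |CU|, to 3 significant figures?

74.7

On A1, L sits at bearing 90° from N; a 111° counterclockwise sweep puts H at bearing 201°, so H = N + 13.2·(cos 201°, sin 201°) = (-66.5, -17.9). A1 meets HU tangentially, so NH is at right angles to HU, so HU runs along (−sin 201°, cos 201°); with |HU| = 36.9, U = (-53.3, -52.4). Then |CU| = |U − C| = 74.7.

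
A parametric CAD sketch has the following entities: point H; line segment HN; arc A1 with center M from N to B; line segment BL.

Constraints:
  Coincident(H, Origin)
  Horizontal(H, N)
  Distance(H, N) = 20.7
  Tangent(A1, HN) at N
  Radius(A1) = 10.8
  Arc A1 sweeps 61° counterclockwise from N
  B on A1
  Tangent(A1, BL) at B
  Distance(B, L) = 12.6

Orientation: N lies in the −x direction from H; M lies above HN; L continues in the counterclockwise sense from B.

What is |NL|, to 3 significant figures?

22.7

On A1, N sits at bearing -90° from M; a 61° counterclockwise sweep puts B at bearing -29°, so B = M + 10.8·(cos -29°, sin -29°) = (-11.3, 5.56). Since A1 is tangent to BL there, MB ⟂ BL, so BL runs along (−sin -29°, cos -29°); with |BL| = 12.6, L = (-5.15, 16.6). Then |NL| = |L − N| = 22.7.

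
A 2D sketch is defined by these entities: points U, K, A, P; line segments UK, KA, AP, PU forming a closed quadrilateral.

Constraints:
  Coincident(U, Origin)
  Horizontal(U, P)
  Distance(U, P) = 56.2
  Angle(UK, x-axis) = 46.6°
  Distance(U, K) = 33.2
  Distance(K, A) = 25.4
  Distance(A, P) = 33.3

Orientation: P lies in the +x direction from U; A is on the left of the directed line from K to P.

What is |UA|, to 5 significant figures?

56.823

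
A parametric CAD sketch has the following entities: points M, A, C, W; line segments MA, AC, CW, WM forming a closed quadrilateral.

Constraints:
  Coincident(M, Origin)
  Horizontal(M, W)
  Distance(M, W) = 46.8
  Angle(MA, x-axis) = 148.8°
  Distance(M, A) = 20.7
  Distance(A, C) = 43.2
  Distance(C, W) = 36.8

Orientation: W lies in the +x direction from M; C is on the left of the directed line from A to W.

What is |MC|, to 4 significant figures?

35.20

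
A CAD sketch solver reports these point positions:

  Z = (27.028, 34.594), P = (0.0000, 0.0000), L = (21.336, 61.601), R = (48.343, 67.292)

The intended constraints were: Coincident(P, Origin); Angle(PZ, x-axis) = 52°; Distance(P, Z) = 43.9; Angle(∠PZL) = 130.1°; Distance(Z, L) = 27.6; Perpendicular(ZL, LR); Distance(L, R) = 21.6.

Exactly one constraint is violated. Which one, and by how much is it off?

Distance(L, R) = 21.6 — off by 6.00.

P = (0.00, 0.00) ✓; PZ at 52.00° ✓; |PZ| = 43.90 ✓; ∠PZL = 130.1° ✓; |ZL| = 27.60 ✓; ∠(ZL, LR) = 90.00° ✓; |LR| = 27.60 ✗.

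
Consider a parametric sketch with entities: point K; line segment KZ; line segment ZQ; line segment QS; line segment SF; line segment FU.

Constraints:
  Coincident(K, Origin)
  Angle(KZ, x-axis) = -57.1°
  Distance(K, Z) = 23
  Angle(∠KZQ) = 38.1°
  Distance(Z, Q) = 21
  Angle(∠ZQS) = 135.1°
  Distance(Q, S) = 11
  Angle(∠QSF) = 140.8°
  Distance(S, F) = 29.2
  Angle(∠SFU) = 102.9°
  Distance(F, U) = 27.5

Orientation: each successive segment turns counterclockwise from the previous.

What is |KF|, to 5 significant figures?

26.440

K is at the origin; KZ runs at -57.1° with length 23.0, so Z = (12.493, -19.311). ∠KZQ = 38.1° gives ZQ at 84.800° from the x-axis; with |ZQ| = 21.0, Q = (14.396, 1.6023). ∠ZQS = 135.1° gives QS at 129.70° from the x-axis; with |QS| = 11.0, S = (7.3699, 10.066). ∠QSF = 140.8° gives SF at 168.90° from the x-axis; with |SF| = 29.2, F = (-21.284, 15.687). Then |KF| = |F − K| = 26.440.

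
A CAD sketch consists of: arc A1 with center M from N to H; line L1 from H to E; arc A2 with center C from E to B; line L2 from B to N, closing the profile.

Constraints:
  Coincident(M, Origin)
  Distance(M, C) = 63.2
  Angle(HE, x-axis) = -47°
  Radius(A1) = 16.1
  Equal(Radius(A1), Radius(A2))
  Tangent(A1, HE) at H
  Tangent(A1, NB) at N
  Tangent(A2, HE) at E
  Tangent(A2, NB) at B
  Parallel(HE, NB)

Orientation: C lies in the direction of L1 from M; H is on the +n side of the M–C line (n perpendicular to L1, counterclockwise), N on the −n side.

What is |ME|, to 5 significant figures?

65.218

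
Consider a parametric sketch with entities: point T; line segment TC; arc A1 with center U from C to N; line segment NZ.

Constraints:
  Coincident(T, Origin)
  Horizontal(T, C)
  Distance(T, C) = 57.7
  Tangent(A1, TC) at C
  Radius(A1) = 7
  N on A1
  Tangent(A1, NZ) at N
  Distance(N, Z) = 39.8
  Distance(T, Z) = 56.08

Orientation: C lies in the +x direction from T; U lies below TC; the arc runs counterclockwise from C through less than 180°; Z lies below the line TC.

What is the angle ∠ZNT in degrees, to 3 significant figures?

74.8°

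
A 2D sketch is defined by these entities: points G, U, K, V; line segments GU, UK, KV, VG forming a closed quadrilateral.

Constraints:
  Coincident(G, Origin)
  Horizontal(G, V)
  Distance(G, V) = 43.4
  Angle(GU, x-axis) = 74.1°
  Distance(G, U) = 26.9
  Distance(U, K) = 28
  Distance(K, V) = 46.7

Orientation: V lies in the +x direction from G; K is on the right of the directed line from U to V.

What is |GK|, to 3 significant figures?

3.30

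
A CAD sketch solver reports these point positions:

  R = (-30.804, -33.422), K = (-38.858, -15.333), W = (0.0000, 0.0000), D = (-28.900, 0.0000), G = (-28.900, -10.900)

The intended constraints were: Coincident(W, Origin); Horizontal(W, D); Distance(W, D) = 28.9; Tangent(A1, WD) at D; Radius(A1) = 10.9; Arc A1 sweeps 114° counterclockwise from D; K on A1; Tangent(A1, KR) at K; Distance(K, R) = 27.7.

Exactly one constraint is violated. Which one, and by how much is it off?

Distance(K, R) = 27.7 — off by 7.90.

W = (0.00, 0.00) ✓; W.y = 0.00, D.y = 0.00 ✓; |WD| = 28.90 ✓; ∠(GD, DW) = 90.00° ✓; |GD| = 10.90 ✓; bearing(G→K) − bearing(G→D) = 114.0° ✓; |GK| = 10.90 ✓; ∠(GK, KR) = 90.00° ✓; |KR| = 19.80 ✗.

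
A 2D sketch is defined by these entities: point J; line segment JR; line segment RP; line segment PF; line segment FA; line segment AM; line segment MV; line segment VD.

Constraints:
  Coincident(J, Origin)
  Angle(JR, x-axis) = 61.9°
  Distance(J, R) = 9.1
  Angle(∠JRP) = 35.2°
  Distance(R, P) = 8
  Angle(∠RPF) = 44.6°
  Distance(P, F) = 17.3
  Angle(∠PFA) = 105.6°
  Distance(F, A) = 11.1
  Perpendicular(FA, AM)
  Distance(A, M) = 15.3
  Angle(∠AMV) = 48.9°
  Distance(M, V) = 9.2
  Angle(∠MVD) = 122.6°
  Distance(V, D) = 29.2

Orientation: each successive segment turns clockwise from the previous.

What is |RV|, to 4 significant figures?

3.914

J is at the origin; JR runs at 61.9° with length 9.1, so R = (4.286, 8.027). ∠JRP = 35.2° gives RP at -82.90° from the x-axis; with |RP| = 8.0, P = (5.275, 0.08870). ∠RPF = 44.6° gives PF at 141.7° from the x-axis; with |PF| = 17.3, F = (-8.302, 10.81). ∠PFA = 105.6° gives FA at 67.30° from the x-axis; with |FA| = 11.1, A = (-4.018, 21.05). FA is perpendicular to AM, so AM runs at -22.70°; with |AM| = 15.3, M = (10.10, 15.15). ∠AMV = 48.9° gives MV at -153.8° from the x-axis; with |MV| = 9.2, V = (1.842, 11.08). Then |RV| = |V − R| = 3.914.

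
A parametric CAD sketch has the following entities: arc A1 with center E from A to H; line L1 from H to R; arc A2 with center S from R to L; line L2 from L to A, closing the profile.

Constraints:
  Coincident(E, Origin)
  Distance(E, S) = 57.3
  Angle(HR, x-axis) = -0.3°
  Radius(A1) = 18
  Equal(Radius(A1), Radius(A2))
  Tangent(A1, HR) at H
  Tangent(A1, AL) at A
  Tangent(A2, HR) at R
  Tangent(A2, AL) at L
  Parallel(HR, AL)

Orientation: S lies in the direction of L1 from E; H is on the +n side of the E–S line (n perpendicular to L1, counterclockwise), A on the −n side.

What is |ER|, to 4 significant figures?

60.06

Tangency of A1 to both parallel lines with radius 18.0 puts H and A at E ± 18.0·n: H = (0.09425, 18.00), A = (-0.09425, -18.00). Equal radii place R and L the same way about S: R = S + 18.0·n = (57.39, 17.70), L = S − 18.0·n = (57.20, -18.30). Then |ER| = |R − E| = 60.06.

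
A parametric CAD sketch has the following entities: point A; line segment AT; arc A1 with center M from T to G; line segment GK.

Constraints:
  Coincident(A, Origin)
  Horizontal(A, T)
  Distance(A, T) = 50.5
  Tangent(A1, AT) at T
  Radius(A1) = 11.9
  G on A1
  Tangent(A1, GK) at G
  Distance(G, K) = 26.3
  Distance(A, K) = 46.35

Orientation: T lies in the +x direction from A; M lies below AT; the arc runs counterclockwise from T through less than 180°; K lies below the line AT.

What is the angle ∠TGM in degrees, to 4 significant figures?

53.14°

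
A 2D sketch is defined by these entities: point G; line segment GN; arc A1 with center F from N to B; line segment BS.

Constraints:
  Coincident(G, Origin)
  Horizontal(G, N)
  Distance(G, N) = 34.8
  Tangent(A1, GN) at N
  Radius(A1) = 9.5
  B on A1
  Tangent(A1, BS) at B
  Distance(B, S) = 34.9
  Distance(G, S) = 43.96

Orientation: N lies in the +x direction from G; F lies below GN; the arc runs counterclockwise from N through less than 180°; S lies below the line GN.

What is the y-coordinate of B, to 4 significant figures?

-7.028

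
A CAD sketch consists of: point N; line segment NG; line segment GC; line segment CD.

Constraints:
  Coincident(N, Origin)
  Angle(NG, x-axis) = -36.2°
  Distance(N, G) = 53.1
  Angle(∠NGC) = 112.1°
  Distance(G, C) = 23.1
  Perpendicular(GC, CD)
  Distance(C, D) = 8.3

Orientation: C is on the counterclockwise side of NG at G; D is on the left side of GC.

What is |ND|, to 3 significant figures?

59.4

∠NGC = 112.1°, so GC runs at -36.2° + (180° − 112.1°) = 31.7° from the x-axis; with |GC| = 23.1, C = G + 23.1·(cos 31.7°, sin 31.7°) = (62.5, -19.2). GC is perpendicular to CD; with |CD| = 8.3 on the left of GC, D = C + 8.3·(-0.525, 0.851) = (58.1, -12.2). Then |ND| = |D − N| = 59.4.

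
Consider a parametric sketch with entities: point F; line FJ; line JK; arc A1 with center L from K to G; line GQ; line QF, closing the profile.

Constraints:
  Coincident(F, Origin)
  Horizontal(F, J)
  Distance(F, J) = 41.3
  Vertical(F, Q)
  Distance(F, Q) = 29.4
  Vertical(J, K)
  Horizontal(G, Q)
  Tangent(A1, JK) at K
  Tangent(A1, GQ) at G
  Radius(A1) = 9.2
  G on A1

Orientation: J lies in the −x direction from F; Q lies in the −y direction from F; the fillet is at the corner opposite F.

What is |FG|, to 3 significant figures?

43.5

F is at the origin; F and J share the same y with |FJ| = 41.3 and J on the −x side, so J = (-41.3, 0.00). FQ is vertical with |FQ| = 29.4 and Q on the −y side, so Q = (0.00, -29.4). The virtual corner opposite F is at (-41.3, -29.4). The tangent condition forces LK to be normal to JK and A1 meets GQ tangentially, so LG is at right angles to GQ, with radius 9.2, so the center L sits 9.2 in from both sides at L = (-32.1, -20.2). That places the tangent points at K = (-41.3, -20.2) on JK and G = (-32.1, -29.4) on GQ. Then |FG| = |G − F| = 43.5.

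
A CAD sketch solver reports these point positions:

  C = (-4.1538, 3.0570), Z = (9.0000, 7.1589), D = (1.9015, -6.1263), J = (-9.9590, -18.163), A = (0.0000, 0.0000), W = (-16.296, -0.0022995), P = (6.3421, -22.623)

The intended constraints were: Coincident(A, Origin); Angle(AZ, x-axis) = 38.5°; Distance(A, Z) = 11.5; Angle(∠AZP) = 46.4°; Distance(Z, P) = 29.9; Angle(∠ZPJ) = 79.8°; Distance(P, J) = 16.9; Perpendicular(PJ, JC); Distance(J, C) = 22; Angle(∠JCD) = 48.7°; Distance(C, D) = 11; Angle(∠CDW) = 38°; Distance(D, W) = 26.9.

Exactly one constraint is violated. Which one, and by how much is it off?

Distance(D, W) = 26.9 — off by 7.70.

A = (0.00, 0.00) ✓; AZ at 38.50° ✓; |AZ| = 11.50 ✓; ∠AZP = 46.40° ✓; |ZP| = 29.90 ✓; ∠ZPJ = 79.80° ✓; |PJ| = 16.90 ✓; ∠(PJ, JC) = 90.00° ✓; |JC| = 22.00 ✓; ∠JCD = 48.70° ✓; |CD| = 11.00 ✓; ∠CDW = 38.00° ✓; |DW| = 19.20 ✗.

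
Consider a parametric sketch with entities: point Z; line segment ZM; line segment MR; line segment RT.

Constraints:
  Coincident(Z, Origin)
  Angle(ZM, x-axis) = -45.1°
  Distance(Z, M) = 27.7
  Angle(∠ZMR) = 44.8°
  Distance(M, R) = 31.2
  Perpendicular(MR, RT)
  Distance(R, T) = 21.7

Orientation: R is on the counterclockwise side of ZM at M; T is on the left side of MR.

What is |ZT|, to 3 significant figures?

11.7

Z is at the origin; ZM runs at -45.1° with length 27.7, so M = 27.7·(cos -45.1°, sin -45.1°) = (19.6, -19.6). ∠ZMR = 44.8°, so MR runs at -45.1° + (180° − 44.8°) = 90.1° from the x-axis; with |MR| = 31.2, R = M + 31.2·(cos 90.1°, sin 90.1°) = (19.5, 11.6). MR is perpendicular to RT; with |RT| = 21.7 on the left of MR, T = R + 21.7·(-1.00, -0.00175) = (-2.20, 11.5). Then |ZT| = |T − Z| = 11.7.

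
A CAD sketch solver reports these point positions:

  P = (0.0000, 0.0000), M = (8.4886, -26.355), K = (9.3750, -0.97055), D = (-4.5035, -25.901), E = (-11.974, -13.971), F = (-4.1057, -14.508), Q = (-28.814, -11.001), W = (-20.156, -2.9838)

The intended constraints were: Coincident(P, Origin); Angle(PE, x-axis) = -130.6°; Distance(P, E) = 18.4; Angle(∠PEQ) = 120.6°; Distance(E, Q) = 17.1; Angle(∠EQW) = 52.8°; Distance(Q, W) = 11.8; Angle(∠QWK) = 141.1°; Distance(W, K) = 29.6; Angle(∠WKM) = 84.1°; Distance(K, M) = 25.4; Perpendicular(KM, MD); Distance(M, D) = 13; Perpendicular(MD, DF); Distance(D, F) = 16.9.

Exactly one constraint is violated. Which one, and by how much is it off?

Distance(D, F) = 16.9 — off by 5.50.

P = (0.00, 0.00) ✓; PE at -130.6° ✓; |PE| = 18.40 ✓; ∠PEQ = 120.6° ✓; |EQ| = 17.10 ✓; ∠EQW = 52.80° ✓; |QW| = 11.80 ✓; ∠QWK = 141.1° ✓; |WK| = 29.60 ✓; ∠WKM = 84.10° ✓; |KM| = 25.40 ✓; ∠(KM, MD) = 90.00° ✓; |MD| = 13.00 ✓; ∠(MD, DF) = 90.00° ✓; |DF| = 11.40 ✗.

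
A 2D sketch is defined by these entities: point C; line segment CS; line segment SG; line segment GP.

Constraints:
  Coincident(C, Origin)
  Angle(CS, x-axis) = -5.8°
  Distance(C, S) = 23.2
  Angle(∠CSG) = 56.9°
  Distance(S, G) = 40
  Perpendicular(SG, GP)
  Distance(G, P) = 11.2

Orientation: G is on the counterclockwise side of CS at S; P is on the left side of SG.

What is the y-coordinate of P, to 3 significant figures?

28.1

C is at the origin; CS runs at -5.8° with length 23.2, so S = 23.2·(cos -5.8°, sin -5.8°) = (23.1, -2.34). ∠CSG = 56.9°, so SG runs at -5.8° + (180° − 56.9°) = 117° from the x-axis; with |SG| = 40.0, G = S + 40.0·(cos 117°, sin 117°) = (4.74, 33.2). SG ⟂ GP; with |GP| = 11.2 on the left of SG, P = G + 11.2·(-0.889, -0.459) = (-5.22, 28.1). So P.y = 28.1.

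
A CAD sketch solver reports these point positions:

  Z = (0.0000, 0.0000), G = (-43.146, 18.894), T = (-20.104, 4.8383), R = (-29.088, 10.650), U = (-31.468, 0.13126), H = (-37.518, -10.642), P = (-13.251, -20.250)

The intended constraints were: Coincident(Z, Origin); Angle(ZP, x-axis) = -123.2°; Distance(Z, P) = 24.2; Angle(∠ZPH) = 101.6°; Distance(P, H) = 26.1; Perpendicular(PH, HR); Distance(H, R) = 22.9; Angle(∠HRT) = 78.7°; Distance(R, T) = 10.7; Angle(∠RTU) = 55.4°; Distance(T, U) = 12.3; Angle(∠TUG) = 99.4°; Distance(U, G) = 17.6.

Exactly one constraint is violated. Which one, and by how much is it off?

Distance(U, G) = 17.6 — off by 4.50.

Z = (0.00, 0.00) ✓; ZP at -123.2° ✓; |ZP| = 24.20 ✓; ∠ZPH = 101.6° ✓; |PH| = 26.10 ✓; ∠(PH, HR) = 90.00° ✓; |HR| = 22.90 ✓; ∠HRT = 78.70° ✓; |RT| = 10.70 ✓; ∠RTU = 55.40° ✓; |TU| = 12.30 ✓; ∠TUG = 99.40° ✓; |UG| = 22.10 ✗.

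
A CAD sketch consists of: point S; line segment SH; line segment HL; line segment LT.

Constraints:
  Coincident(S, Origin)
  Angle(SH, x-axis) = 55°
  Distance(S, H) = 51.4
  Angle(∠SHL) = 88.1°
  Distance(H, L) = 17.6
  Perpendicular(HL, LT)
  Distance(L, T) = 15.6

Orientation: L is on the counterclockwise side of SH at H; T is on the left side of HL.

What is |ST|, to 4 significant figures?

39.14

∠SHL = 88.1°, so HL runs at 55.0° + (180° − 88.1°) = 146.9° from the x-axis; with |HL| = 17.6, L = H + 17.6·(cos 146.9°, sin 146.9°) = (14.74, 51.72). The perpendicularity gives LT at right angles to HL; with |LT| = 15.6 on the left of HL, T = L + 15.6·(-0.5461, -0.8377) = (6.219, 38.65). Then |ST| = |T − S| = 39.14.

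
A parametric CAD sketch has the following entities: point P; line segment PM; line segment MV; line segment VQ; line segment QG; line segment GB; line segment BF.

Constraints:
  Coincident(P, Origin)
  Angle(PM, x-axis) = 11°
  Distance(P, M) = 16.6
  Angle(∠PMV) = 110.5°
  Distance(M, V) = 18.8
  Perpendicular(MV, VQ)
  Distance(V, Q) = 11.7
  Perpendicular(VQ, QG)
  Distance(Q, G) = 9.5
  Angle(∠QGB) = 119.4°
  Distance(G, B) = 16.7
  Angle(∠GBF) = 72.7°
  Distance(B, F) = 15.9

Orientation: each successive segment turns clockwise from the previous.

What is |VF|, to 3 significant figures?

6.55

P is at the origin; PM runs at 11.0° with length 16.6, so M = (16.3, 3.17). ∠PMV = 110.5° gives MV at -58.5° from the x-axis; with |MV| = 18.8, V = (26.1, -12.9). The perpendicularity gives VQ at right angles to MV, so VQ runs at -148°; with |VQ| = 11.7, Q = (16.1, -19.0). The perpendicularity gives QG at right angles to VQ, so QG runs at 122°; with |QG| = 9.5, G = (11.2, -10.9). ∠QGB = 119.4° gives GB at 60.9° from the x-axis; with |GB| = 16.7, B = (19.3, 3.72). ∠GBF = 72.7° gives BF at -46.4° from the x-axis; with |BF| = 15.9, F = (30.3, -7.80). Then |VF| = |F − V| = 6.55.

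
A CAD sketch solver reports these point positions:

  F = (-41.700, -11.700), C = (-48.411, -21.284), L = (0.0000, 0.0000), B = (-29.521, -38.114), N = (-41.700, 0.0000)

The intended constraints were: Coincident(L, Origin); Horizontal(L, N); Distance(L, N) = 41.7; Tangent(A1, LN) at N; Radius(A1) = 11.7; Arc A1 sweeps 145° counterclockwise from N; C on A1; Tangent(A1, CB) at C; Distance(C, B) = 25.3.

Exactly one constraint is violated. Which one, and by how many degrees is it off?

Tangent(A1, CB) at C — off by 6.70°.

L = (0.00, 0.00) ✓; L.y = 0.00, N.y = 0.00 ✓; |LN| = 41.70 ✓; ∠(FN, NL) = 90.00° ✓; |FN| = 11.70 ✓; bearing(F→C) − bearing(F→N) = 145.0° ✓; |FC| = 11.70 ✓; ∠(FC, CB) = 96.70° ✗; |CB| = 25.30 ✓.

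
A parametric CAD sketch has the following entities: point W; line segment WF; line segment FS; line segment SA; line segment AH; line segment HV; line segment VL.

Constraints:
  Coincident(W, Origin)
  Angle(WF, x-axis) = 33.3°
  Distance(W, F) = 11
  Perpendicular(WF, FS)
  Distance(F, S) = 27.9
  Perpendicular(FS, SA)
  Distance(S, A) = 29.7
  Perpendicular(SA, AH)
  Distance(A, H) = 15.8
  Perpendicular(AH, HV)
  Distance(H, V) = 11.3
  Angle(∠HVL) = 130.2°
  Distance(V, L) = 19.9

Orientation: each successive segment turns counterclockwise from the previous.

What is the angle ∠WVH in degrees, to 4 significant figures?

121.4°

W is at the origin; WF runs at 33.3° with length 11.0, so F = (9.194, 6.039). WF is perpendicular to FS, so FS runs at 123.3°; with |FS| = 27.9, S = (-6.124, 29.36). FS ⟂ SA, so SA runs at -146.7°; with |SA| = 29.7, A = (-30.95, 13.05). SA is perpendicular to AH, so AH runs at -56.70°; with |AH| = 15.8, H = (-22.27, -0.1535). AH is perpendicular to HV, so HV runs at 33.30°; with |HV| = 11.3, V = (-12.83, 6.051). Then cos ∠WVH = VW·VH / (|VW||VH|), giving 121.4°.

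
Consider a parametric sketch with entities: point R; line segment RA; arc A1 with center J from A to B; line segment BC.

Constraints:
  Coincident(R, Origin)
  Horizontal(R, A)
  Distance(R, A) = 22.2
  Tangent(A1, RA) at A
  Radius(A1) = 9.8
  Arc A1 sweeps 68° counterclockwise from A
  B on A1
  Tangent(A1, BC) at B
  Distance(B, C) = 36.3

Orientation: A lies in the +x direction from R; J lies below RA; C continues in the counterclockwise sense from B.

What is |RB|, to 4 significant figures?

14.48

Tangency of A1 to RA means the radius JA is perpendicular to RA, so J = A + (0, -9.8) = (22.20, -9.800). On A1, A sits at bearing 90° from J; a 68° counterclockwise sweep puts B at bearing 158°, so B = J + 9.8·(cos 158°, sin 158°) = (13.11, -6.129). Then |RB| = |B − R| = 14.48.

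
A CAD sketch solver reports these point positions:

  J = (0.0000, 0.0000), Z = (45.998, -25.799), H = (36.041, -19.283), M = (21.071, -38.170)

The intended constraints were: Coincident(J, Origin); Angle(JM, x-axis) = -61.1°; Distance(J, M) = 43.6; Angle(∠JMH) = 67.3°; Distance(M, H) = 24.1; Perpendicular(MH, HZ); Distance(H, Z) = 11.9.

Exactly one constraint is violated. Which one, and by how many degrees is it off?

Perpendicular(MH, HZ) — off by 5.20°.

J = (0.00, 0.00) ✓; JM at -61.10° ✓; |JM| = 43.60 ✓; ∠JMH = 67.30° ✓; |MH| = 24.10 ✓; ∠(MH, HZ) = 84.80° ✗; |HZ| = 11.90 ✓.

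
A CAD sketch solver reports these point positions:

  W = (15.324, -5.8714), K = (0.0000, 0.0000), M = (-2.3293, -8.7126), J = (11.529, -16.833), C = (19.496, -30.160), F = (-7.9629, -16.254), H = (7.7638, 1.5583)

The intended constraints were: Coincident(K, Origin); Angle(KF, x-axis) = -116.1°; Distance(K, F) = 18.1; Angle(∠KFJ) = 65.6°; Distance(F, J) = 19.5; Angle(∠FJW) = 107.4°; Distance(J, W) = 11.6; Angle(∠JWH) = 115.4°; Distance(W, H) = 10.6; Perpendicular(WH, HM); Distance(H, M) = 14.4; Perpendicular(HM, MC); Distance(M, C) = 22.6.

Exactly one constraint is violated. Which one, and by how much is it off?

Distance(M, C) = 22.6 — off by 8.00.

K = (0.00, 0.00) ✓; KF at -116.1° ✓; |KF| = 18.10 ✓; ∠KFJ = 65.60° ✓; |FJ| = 19.50 ✓; ∠FJW = 107.4° ✓; |JW| = 11.60 ✓; ∠JWH = 115.4° ✓; |WH| = 10.60 ✓; ∠(WH, HM) = 90.00° ✓; |HM| = 14.40 ✓; ∠(HM, MC) = 90.00° ✓; |MC| = 30.60 ✗.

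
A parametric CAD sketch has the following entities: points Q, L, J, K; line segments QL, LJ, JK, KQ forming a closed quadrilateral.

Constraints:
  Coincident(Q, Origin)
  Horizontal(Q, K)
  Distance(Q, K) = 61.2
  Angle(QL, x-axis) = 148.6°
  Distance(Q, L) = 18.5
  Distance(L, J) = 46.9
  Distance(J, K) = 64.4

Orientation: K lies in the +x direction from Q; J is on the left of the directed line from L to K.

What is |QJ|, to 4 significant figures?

47.41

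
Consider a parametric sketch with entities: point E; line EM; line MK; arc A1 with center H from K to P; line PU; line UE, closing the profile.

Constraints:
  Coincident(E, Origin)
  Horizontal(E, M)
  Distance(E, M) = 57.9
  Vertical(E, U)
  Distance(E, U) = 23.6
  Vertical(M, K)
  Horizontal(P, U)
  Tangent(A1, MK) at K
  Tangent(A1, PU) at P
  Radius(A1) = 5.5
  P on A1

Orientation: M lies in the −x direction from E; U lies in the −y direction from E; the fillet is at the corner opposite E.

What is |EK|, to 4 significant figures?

60.66

The virtual corner opposite E is at (-57.90, -23.60). A1 meets MK tangentially, so HK is at right angles to MK and the tangent condition forces HP to be normal to PU, with radius 5.5, so the center H sits 5.5 in from both sides at H = (-52.40, -18.10). That places the tangent points at K = (-57.90, -18.10) on MK and P = (-52.40, -23.60) on PU. Then |EK| = |K − E| = 60.66.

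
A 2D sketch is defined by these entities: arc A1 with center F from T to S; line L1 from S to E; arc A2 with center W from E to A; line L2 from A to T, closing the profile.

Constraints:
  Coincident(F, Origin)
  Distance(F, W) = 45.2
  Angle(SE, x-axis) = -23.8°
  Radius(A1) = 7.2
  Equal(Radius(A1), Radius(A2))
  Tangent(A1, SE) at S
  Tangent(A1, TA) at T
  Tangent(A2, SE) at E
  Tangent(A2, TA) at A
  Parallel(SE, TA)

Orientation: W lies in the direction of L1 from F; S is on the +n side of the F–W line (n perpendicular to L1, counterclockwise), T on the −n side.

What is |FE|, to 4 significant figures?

45.77

The slot axis is L1's direction at -23.8°, so u = (cos -23.8°, sin -23.8°) = (0.9150, -0.4035) and n = (−sin -23.8°, cos -23.8°) = (0.4035, 0.9150). F is at the origin and W lies 45.2 along u from F, so W = 45.2·u = (41.36, -18.24). Tangency of A1 to both parallel lines with radius 7.2 puts S and T at F ± 7.2·n: S = (2.906, 6.588), T = (-2.906, -6.588). Equal radii place E and A the same way about W: E = W + 7.2·n = (44.26, -11.65), A = W − 7.2·n = (38.45, -24.83). Then |FE| = |E − F| = 45.77.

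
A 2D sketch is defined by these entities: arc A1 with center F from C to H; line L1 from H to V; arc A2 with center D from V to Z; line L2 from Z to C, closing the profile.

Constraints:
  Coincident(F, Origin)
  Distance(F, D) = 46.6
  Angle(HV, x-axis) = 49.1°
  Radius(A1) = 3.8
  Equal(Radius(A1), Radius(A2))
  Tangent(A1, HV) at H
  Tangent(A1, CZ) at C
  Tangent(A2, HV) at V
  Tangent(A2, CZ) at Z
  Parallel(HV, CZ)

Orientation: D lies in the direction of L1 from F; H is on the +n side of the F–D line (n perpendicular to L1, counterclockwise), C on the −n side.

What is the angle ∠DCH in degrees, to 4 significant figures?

85.34°

The slot axis is L1's direction at 49.1°, so u = (cos 49.1°, sin 49.1°) = (0.6547, 0.7559) and n = (−sin 49.1°, cos 49.1°) = (-0.7559, 0.6547). F is at the origin and D lies 46.6 along u from F, so D = 46.6·u = (30.51, 35.22). Tangency of A1 to both parallel lines with radius 3.8 puts H and C at F ± 3.8·n: H = (-2.872, 2.488), C = (2.872, -2.488). Then cos ∠DCH = CD·CH / (|CD||CH|), giving 85.34°.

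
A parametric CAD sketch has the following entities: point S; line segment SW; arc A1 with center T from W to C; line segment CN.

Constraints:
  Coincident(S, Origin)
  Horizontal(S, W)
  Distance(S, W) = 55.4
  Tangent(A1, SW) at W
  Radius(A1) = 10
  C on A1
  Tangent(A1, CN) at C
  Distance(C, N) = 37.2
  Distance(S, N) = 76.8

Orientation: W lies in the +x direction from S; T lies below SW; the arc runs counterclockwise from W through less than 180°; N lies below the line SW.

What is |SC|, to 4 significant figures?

48.08

S is at the origin; SW is horizontal with |SW| = 55.4 and W on the +x side, so W = (55.40, 0.000). A1 meets SW tangentially, so TW is at right angles to SW, so T = W + (0, -10) = (55.40, -10.00). Since TC ⟂ CN (tangency), |TN| = √(10.0² + 37.2²) = 38.52 regardless of where C sits on A1. So N lies on both circle(S, 76.8) and circle(T, 38.52); the below-SW intersection is N = (59.73, -48.28). C is the foot of the tangent from N: C = (46.10, -13.66).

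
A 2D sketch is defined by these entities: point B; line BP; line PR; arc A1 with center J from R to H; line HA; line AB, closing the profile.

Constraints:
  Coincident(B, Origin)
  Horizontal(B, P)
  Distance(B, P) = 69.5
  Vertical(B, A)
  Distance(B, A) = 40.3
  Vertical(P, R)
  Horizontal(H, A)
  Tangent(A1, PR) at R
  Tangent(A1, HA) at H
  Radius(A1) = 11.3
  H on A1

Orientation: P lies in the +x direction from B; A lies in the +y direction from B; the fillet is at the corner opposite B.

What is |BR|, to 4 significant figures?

75.31

B is at the origin; BP is horizontal with |BP| = 69.5 and P on the +x side, so P = (69.50, 0.000). B and A share the same x with |BA| = 40.3 and A on the +y side, so A = (0.000, 40.30). The virtual corner opposite B is at (69.50, 40.30). A1 meets PR tangentially, so JR is at right angles to PR and tangency of A1 to HA means the radius JH is perpendicular to HA, with radius 11.3, so the center J sits 11.3 in from both sides at J = (58.20, 29.00). That places the tangent points at R = (69.50, 29.00) on PR and H = (58.20, 40.30) on HA. Then |BR| = |R − B| = 75.31.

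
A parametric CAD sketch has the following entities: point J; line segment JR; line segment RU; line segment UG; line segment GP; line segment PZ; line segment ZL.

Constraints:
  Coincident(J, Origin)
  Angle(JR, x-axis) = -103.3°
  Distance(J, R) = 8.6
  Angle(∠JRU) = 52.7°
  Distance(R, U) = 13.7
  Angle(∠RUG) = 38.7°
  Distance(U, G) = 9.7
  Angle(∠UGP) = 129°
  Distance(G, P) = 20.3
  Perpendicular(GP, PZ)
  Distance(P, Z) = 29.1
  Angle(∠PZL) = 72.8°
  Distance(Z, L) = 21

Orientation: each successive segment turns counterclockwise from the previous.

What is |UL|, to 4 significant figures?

16.61

J is at the origin; JR runs at -103.3° with length 8.6, so R = (-1.978, -8.369). ∠JRU = 52.7° gives RU at 24.00° from the x-axis; with |RU| = 13.7, U = (10.54, -2.797). ∠RUG = 38.7° gives UG at 165.3° from the x-axis; with |UG| = 9.7, G = (1.155, -0.3356). ∠UGP = 129.0° gives GP at -143.7° from the x-axis; with |GP| = 20.3, P = (-15.21, -12.35). The perpendicularity gives PZ at right angles to GP, so PZ runs at -53.70°; with |PZ| = 29.1, Z = (2.022, -35.81). ∠PZL = 72.8° gives ZL at 53.50° from the x-axis; with |ZL| = 21.0, L = (14.51, -18.92). Then |UL| = |L − U| = 16.61.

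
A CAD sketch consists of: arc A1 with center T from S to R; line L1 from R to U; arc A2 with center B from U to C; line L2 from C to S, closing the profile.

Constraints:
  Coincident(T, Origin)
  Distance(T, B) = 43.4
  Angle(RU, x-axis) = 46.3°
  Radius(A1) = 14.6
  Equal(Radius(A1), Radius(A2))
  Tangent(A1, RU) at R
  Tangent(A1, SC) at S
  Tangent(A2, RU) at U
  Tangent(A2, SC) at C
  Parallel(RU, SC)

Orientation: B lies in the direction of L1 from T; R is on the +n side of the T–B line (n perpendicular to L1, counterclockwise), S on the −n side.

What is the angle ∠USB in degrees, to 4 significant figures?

15.34°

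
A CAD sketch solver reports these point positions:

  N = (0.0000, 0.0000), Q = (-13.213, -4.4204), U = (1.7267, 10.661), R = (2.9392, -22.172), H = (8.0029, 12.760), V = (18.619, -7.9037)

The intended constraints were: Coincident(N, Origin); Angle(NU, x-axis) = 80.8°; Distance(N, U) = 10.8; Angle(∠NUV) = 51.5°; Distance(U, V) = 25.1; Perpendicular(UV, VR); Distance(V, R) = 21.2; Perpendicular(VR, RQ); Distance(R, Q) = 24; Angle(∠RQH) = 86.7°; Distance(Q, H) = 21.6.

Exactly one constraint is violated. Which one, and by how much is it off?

Distance(Q, H) = 21.6 — off by 5.70.

N = (0.00, 0.00) ✓; NU at 80.80° ✓; |NU| = 10.80 ✓; ∠NUV = 51.50° ✓; |UV| = 25.10 ✓; ∠(UV, VR) = 90.00° ✓; |VR| = 21.20 ✓; ∠(VR, RQ) = 90.00° ✓; |RQ| = 24.00 ✓; ∠RQH = 86.70° ✓; |QH| = 27.30 ✗.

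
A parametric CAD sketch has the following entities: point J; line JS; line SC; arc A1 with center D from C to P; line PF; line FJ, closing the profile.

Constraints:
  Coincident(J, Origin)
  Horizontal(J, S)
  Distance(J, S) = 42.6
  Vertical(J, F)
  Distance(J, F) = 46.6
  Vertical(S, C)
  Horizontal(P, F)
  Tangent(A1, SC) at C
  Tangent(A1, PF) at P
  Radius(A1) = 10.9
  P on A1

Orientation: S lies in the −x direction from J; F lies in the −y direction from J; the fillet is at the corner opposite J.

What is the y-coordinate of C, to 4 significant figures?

-35.70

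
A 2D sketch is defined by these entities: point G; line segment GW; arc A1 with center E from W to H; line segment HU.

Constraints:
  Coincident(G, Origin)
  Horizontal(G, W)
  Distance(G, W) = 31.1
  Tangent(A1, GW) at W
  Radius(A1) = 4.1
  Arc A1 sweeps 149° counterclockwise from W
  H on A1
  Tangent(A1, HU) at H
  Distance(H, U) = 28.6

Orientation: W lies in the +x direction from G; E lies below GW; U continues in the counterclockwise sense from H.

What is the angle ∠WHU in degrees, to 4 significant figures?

105.5°

G is at the origin; G and W share the same y with |GW| = 31.1 and W on the +x side, so W = (31.10, 0.000). A1 meets GW tangentially, so EW is at right angles to GW, so E = W + (0, -4.1) = (31.10, -4.100). On A1, W sits at bearing 90° from E; a 149° counterclockwise sweep puts H at bearing 239°, so H = E + 4.1·(cos 239°, sin 239°) = (28.99, -7.614). The tangent condition forces EH to be normal to HU, so HU runs along (−sin 239°, cos 239°); with |HU| = 28.6, U = (53.50, -22.34). Then cos ∠WHU = HW·HU / (|HW||HU|), giving 105.5°.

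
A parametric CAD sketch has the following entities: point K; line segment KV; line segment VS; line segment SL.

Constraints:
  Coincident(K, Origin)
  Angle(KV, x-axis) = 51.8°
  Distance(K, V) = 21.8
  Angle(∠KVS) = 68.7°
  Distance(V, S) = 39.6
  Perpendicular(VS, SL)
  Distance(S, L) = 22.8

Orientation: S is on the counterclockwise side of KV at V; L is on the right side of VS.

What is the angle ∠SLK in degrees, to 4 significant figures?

36.31°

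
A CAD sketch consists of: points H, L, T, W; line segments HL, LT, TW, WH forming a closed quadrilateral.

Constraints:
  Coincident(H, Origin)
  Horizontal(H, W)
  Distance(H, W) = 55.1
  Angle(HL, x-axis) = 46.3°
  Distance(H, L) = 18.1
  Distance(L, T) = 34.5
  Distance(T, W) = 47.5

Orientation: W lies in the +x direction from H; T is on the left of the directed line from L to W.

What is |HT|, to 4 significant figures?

52.45

Checks: |LT| = 34.50 ✓; |TW| = 47.50 ✓.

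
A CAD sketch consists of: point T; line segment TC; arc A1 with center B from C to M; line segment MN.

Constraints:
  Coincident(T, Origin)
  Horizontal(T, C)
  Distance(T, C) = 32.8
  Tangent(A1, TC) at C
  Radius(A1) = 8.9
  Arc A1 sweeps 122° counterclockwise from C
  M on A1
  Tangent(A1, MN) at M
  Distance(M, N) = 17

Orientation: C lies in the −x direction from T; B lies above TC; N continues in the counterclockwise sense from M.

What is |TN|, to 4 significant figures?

44.27

On A1, C sits at bearing -90° from B; a 122° counterclockwise sweep puts M at bearing 32°, so M = B + 8.9·(cos 32°, sin 32°) = (-25.25, 13.62). Tangency of A1 to MN means the radius BM is perpendicular to MN, so MN runs along (−sin 32°, cos 32°); with |MN| = 17.0, N = (-34.26, 28.03). Then |TN| = |N − T| = 44.27.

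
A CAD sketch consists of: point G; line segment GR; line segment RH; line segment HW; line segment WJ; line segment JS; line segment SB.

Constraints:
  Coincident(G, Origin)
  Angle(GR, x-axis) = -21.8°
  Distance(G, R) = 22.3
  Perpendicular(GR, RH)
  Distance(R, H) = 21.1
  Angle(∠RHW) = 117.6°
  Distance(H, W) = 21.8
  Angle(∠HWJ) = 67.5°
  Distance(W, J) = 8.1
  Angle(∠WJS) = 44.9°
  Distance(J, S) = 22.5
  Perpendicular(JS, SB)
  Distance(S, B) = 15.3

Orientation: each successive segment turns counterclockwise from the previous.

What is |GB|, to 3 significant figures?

50.3

∠WJS = 44.9° gives JS at 18.2° from the x-axis; with |JS| = 22.5, S = (32.1, 27.7). The perpendicularity gives SB at right angles to JS, so SB runs at 108°; with |SB| = 15.3, B = (27.3, 42.2). Then |GB| = |B − G| = 50.3.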